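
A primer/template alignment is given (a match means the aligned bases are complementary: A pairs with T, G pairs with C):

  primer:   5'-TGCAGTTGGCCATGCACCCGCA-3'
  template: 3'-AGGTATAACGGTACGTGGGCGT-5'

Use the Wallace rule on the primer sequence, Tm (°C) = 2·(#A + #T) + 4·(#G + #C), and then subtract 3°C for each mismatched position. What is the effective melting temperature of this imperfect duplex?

60°C

Primer base counts: A=4, T=4, G=6, C=8 → A+T=8, G+C=14
Perfect-match Tm = 2(8) + 4(14) = 16 + 56 = 72°C
Mismatches (positions where the bases are not complementary): 4 (at positions 2, 5, 6, 8)
Effective Tm = 72 − 4×3 = 72 − 12 = 60°C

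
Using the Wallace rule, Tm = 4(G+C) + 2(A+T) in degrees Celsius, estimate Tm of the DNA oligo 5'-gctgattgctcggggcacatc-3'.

C=6, T=5, A=3, G=7
So N_AT = 8 and N_GC = 13.
Tm = 2×8 + 4×13 = 68°C

68°C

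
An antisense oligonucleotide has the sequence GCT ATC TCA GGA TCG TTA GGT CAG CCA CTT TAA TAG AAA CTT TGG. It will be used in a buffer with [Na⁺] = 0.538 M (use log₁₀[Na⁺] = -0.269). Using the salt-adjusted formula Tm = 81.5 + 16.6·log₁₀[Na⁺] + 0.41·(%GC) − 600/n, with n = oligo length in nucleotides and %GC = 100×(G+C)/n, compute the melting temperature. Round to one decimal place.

81.0°C

Length n = 45. Scanning the sequence gives G=10, T=14, A=12, C=9.
G+C = 19, so %GC = 19/45 × 100 = 42.222%
Salt term: 16.6 × (-0.269) = -4.465
GC term: 0.41 × 42.222 = 17.311; length term: −600/45 = −13.333
Tm = 81.5 + (-4.465) + 17.311 − 13.333 = 81.013 → 81.0°C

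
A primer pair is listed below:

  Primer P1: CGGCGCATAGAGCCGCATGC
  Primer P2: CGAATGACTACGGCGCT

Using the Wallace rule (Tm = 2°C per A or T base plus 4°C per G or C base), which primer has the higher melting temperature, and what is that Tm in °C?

Primer P1, 68°C

Primer P1: A+T=6, G+C=14 → Tm = 2(6)+4(14) = 68°C
Primer P2: A+T=7, G+C=10 → Tm = 2(7)+4(10) = 54°C
68°C vs 54°C → primer P1 is higher.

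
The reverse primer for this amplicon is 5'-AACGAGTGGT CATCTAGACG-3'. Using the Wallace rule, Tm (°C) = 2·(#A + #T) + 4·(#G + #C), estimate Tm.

60°C

Counting bases: C=4, A=6, T=4, G=6
So N_AT = 10 and N_GC = 10.
Tm = 2(10) + 4(10) = 20 + 40 = 60°C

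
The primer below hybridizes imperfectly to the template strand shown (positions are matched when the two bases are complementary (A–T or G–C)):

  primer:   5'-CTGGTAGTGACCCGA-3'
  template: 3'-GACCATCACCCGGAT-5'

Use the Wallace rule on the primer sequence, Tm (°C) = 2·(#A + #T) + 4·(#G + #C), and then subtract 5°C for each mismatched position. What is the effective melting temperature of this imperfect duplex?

33°C

Primer base counts: A=3, T=3, G=5, C=4 → A+T=6, G+C=9
Perfect-match Tm = 2(6) + 4(9) = 12 + 36 = 48°C
Mismatches (positions where the bases are not complementary): 3 (at positions 10, 11, 14)
Effective Tm = 48 − 3×5 = 48 − 15 = 33°C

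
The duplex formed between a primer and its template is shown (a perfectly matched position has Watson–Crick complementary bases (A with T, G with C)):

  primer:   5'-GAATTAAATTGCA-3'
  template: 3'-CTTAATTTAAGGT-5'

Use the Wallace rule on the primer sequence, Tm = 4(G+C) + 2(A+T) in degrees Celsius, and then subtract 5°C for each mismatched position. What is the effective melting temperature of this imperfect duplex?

Primer base counts: A=6, T=4, G=2, C=1 → A+T=10, G+C=3
Perfect-match Tm = 2(10) + 4(3) = 20 + 12 = 32°C
Mismatches (positions where the bases are not complementary): 1 (at position 11)
Effective Tm = 32 − 1×5 = 32 − 5 = 27°C

27°C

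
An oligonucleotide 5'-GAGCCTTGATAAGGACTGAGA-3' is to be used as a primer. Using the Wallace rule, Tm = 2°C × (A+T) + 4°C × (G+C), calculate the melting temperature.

62°C

Counting bases: T=4, G=7, A=7, C=3
So N_AT = 11 and N_GC = 10.
Tm = 2(11) + 4(10) = 22 + 40 = 62°C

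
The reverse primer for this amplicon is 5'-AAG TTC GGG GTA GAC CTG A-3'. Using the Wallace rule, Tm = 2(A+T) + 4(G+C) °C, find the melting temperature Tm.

Scanning the sequence gives A=5, C=3, G=7, T=4.
So N_AT = 9 and N_GC = 10.
Tm = 4·10 + 2·9 = 40 + 18 = 58°C

58°C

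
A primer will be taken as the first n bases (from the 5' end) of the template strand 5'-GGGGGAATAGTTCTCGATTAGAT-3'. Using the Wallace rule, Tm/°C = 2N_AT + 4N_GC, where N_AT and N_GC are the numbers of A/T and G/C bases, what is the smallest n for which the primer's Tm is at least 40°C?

First 12 bases: GGGGGAATAGTT → Tm = 36°C (< 40°C)
First 13 bases: GGGGGAATAGTTC → Tm = 40°C (≥ 40°C)
Each additional base adds 2°C (A/T) or 4°C (G/C), so Tm is non-decreasing in n; n = 13 is the first length to reach 40°C.

n = 13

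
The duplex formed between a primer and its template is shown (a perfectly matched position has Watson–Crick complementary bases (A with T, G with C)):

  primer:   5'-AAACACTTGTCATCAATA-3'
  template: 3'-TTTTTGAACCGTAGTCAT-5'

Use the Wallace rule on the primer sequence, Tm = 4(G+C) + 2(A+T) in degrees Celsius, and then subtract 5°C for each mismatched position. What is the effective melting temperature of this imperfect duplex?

Primer base counts: A=8, T=5, G=1, C=4 → A+T=13, G+C=5
Perfect-match Tm = 2(13) + 4(5) = 26 + 20 = 46°C
Mismatches (positions where the bases are not complementary): 3 (at positions 4, 10, 16)
Effective Tm = 46 − 3×5 = 46 − 15 = 31°C

31°C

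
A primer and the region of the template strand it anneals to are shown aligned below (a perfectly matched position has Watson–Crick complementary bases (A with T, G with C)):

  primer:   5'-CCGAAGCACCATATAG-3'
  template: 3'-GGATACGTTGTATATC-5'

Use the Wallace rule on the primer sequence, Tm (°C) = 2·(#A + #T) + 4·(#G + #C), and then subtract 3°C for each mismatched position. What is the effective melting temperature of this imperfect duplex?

Primer base counts: A=6, T=2, G=3, C=5 → A+T=8, G+C=8
Perfect-match Tm = 2(8) + 4(8) = 16 + 32 = 48°C
Mismatches (positions where the bases are not complementary): 3 (at positions 3, 5, 9)
Effective Tm = 48 − 3×3 = 48 − 9 = 39°C

39°C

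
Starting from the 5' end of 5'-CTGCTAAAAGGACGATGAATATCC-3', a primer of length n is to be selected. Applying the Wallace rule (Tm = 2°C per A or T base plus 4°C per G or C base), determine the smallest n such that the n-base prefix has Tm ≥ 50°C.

n = 17

First 16 bases: CTGCTAAAAGGACGAT → Tm = 46°C (< 50°C)
First 17 bases: CTGCTAAAAGGACGATG → Tm = 50°C (≥ 50°C)
Each additional base adds 2°C (A/T) or 4°C (G/C), so Tm is non-decreasing in n; n = 17 is the first length to reach 50°C.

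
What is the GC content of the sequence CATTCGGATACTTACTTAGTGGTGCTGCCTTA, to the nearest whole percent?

Scanning the sequence gives T=12, G=7, C=7, A=6.
G+C = 7 + 7 = 14 out of 32 bases
%GC = 14/32 × 100 = 43.75% ≈ 44%

44%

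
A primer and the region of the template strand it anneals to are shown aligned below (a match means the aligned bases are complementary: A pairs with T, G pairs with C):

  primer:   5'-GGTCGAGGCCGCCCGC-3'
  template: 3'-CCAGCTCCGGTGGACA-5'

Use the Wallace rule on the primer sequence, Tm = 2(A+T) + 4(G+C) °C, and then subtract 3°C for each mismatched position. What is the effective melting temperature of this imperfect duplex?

51°C

Primer base counts: A=1, T=1, G=7, C=7 → A+T=2, G+C=14
Perfect-match Tm = 2(2) + 4(14) = 4 + 56 = 60°C
Mismatches (positions where the bases are not complementary): 3 (at positions 11, 14, 16)
Effective Tm = 60 − 3×3 = 60 − 9 = 51°C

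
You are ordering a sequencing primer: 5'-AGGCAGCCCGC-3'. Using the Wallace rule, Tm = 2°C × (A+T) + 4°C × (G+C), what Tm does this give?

40°C

Counting bases: A=2, C=5, G=4, T=0
AT pairs contribute 2, GC pairs contribute 9.
Tm = 2(2) + 4(9) = 4 + 36 = 40°C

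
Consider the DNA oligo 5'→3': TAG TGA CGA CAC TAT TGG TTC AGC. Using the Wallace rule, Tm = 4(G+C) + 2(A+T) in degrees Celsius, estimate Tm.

70°C

Scanning the sequence gives A=6, G=6, C=5, T=7.
AT pairs contribute 13, GC pairs contribute 11.
Tm = 4·11 + 2·13 = 44 + 26 = 70°C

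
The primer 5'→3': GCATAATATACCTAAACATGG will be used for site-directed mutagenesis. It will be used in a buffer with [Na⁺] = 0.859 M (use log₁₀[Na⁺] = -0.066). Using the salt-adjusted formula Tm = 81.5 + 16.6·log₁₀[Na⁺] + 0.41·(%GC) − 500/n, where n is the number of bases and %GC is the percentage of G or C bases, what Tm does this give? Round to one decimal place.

70.3°C

Length n = 21. Base counts: G=3, T=5, A=9, C=4
G+C = 7, so %GC = 7/21 × 100 = 33.333%
Salt term: 16.6 × (-0.066) = -1.096
GC term: 0.41 × 33.333 = 13.667; length term: −500/21 = −23.81
Tm = 81.5 + (-1.096) + 13.667 − 23.81 = 70.261 → 70.3°C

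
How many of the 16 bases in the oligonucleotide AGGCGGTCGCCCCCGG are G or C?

14

Base counts: G=7, A=1, T=1, C=7
G+C = 7 + 7 = 14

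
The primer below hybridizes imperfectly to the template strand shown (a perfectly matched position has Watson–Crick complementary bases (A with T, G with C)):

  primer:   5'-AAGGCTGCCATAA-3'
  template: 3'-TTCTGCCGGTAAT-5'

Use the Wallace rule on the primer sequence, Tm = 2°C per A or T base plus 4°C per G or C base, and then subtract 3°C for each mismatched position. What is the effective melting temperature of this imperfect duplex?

29°C

Primer base counts: A=5, T=2, G=3, C=3 → A+T=7, G+C=6
Perfect-match Tm = 2(7) + 4(6) = 14 + 24 = 38°C
Mismatches (positions where the bases are not complementary): 3 (at positions 4, 6, 12)
Effective Tm = 38 − 3×3 = 38 − 9 = 29°C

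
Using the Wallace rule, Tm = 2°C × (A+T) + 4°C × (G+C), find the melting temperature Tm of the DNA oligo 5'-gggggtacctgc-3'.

42°C

Counting bases: A=1, G=6, C=3, T=2
A+T = 3, G+C = 9
Tm = 2(3) + 4(9) = 6 + 36 = 42°C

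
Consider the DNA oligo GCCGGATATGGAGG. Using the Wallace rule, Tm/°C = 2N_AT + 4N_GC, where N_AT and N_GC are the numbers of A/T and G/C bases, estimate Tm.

46°C

G=7, C=2, T=2, A=3
So N_AT = 5 and N_GC = 9.
Tm = 2×5 + 4×9 = 46°C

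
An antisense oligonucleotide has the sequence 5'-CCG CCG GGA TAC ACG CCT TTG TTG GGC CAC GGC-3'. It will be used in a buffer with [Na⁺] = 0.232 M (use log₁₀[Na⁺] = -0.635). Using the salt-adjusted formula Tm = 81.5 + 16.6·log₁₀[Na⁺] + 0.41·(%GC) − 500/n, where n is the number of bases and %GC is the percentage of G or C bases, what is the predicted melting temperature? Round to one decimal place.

Length n = 33. Scanning the sequence gives A=4, G=11, T=6, C=12.
G+C = 23, so %GC = 23/33 × 100 = 69.697%
Salt term: 16.6 × (-0.635) = -10.541
GC term: 0.41 × 69.697 = 28.576; length term: −500/33 = −15.152
Tm = 81.5 + (-10.541) + 28.576 − 15.152 = 84.383 → 84.4°C

84.4°C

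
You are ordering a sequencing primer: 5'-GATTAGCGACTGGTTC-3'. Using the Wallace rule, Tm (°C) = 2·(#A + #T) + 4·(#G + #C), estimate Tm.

Base counts: A=3, T=5, G=5, C=3
A+T = 8, G+C = 8
Tm = 2×8 + 4×8 = 48°C

48°C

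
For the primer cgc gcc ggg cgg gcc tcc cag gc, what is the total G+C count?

Base counts: C=11, G=10, T=1, A=1
G+C = 10 + 11 = 21

21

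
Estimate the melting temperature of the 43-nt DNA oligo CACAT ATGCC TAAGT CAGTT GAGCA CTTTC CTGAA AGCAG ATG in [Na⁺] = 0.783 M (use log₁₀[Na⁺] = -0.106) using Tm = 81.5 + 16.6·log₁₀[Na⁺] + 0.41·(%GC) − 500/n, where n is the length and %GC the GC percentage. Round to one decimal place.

86.2°C

Length n = 43. Counting bases: T=11, C=10, G=9, A=13
G+C = 19, so %GC = 19/43 × 100 = 44.186%
Salt term: 16.6 × (-0.106) = -1.76
GC term: 0.41 × 44.186 = 18.116; length term: −500/43 = −11.628
Tm = 81.5 + (-1.76) + 18.116 − 11.628 = 86.228 → 86.2°C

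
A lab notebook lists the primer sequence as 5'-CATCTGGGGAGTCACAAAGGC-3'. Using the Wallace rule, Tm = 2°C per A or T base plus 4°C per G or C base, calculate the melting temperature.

T=3, G=7, C=5, A=6
AT pairs contribute 9, GC pairs contribute 12.
Tm = 2(9) + 4(12) = 18 + 48 = 66°C

66°C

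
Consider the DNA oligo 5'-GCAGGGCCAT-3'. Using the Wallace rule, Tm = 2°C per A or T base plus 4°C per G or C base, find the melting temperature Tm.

34°C

Base counts: A=2, T=1, G=4, C=3
A+T = 3, G+C = 7
Tm = 2×3 + 4×7 = 34°C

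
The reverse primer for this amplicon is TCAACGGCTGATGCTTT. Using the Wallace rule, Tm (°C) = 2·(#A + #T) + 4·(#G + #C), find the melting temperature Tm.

Scanning the sequence gives C=4, G=4, T=6, A=3.
A+T = 9, G+C = 8
Tm = 2×9 + 4×8 = 50°C

50°C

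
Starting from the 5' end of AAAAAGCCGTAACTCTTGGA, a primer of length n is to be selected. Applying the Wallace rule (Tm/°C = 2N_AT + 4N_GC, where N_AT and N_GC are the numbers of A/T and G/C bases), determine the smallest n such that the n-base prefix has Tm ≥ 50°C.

First 17 bases: AAAAAGCCGTAACTCTT → Tm = 46°C (< 50°C)
First 18 bases: AAAAAGCCGTAACTCTTG → Tm = 50°C (≥ 50°C)
Since every base adds ≥2°C, Tm only increases with n, so the threshold is first crossed at n = 18.

n = 18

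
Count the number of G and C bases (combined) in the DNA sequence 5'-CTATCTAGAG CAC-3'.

6

Counting bases: G=2, A=4, T=3, C=4
G+C = 2 + 4 = 6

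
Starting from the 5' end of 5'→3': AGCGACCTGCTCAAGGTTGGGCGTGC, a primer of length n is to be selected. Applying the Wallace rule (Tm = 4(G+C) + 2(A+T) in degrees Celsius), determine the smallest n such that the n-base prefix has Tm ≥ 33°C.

First 9 bases: AGCGACCTG → Tm = 30°C (< 33°C)
First 10 bases: AGCGACCTGC → Tm = 34°C (≥ 33°C)
Each additional base adds 2°C (A/T) or 4°C (G/C), so Tm is non-decreasing in n; n = 10 is the first length to reach 33°C.

n = 10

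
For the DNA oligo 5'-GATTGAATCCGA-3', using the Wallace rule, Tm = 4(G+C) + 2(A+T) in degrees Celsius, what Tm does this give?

34°C

A=4, G=3, T=3, C=2
A+T = 7, G+C = 5
Tm = 4·5 + 2·7 = 20 + 14 = 34°C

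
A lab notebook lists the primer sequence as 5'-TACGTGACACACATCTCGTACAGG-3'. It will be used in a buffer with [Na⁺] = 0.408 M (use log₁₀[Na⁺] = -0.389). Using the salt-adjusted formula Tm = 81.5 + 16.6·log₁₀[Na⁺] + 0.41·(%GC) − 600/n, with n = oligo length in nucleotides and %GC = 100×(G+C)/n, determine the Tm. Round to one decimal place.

Length n = 24. C=7, T=5, A=7, G=5
G+C = 12, so %GC = 12/24 × 100 = 50%
Salt term: 16.6 × (-0.389) = -6.457
GC term: 0.41 × 50 = 20.5; length term: −600/24 = −25
Tm = 81.5 + (-6.457) + 20.5 − 25 = 70.543 → 70.5°C

70.5°C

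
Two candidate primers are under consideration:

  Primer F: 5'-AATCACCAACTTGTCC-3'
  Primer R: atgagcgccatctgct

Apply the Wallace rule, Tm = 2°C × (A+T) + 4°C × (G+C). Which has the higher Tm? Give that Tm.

Primer R, 50°C

Primer F: A+T=9, G+C=7 → Tm = 2(9)+4(7) = 46°C
Primer R: A+T=7, G+C=9 → Tm = 2(7)+4(9) = 50°C
46°C vs 50°C → primer R is higher.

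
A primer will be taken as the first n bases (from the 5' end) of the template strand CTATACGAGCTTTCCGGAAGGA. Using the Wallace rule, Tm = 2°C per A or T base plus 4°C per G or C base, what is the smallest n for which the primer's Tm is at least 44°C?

n = 15

First 14 bases: CTATACGAGCTTTC → Tm = 40°C (< 44°C)
First 15 bases: CTATACGAGCTTTCC → Tm = 44°C (≥ 44°C)
Each additional base adds 2°C (A/T) or 4°C (G/C), so Tm is non-decreasing in n; n = 15 is the first length to reach 44°C.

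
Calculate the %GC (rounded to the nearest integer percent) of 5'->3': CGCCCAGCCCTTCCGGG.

82%

G=5, C=9, T=2, A=1
G+C = 5 + 9 = 14 out of 17 bases
%GC = 14/17 × 100 = 82.35% ≈ 82%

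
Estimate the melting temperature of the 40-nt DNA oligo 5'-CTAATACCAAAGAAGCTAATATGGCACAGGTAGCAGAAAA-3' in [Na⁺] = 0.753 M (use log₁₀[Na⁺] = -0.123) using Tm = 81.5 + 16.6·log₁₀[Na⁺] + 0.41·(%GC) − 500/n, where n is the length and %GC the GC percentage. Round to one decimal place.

82.3°C

Length n = 40. C=7, T=6, A=19, G=8
G+C = 15, so %GC = 15/40 × 100 = 37.5%
Salt term: 16.6 × (-0.123) = -2.042
GC term: 0.41 × 37.5 = 15.375; length term: −500/40 = −12.5
Tm = 81.5 + (-2.042) + 15.375 − 12.5 = 82.333 → 82.3°C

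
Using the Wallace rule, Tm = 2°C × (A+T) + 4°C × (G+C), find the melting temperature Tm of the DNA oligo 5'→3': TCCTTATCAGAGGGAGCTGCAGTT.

Scanning the sequence gives A=5, G=7, C=5, T=7.
AT pairs contribute 12, GC pairs contribute 12.
Tm = 2×12 + 4×12 = 72°C

72°C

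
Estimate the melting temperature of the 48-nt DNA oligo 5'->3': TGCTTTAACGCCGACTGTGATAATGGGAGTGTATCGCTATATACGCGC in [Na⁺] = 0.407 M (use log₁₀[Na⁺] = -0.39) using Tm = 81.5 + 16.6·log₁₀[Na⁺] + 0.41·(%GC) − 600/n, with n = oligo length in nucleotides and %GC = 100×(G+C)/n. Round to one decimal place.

82.2°C

Length n = 48. Counting bases: G=13, T=14, C=10, A=11
G+C = 23, so %GC = 23/48 × 100 = 47.917%
Salt term: 16.6 × (-0.39) = -6.474
GC term: 0.41 × 47.917 = 19.646; length term: −600/48 = −12.5
Tm = 81.5 + (-6.474) + 19.646 − 12.5 = 82.172 → 82.2°C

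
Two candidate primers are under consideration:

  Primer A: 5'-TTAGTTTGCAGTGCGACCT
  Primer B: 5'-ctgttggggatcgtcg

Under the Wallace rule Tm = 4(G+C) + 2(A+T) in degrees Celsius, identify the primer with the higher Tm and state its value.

Primer A, 56°C

Primer A: A+T=10, G+C=9 → Tm = 2(10)+4(9) = 56°C
Primer B: A+T=6, G+C=10 → Tm = 2(6)+4(10) = 52°C
56°C vs 52°C → primer A is higher.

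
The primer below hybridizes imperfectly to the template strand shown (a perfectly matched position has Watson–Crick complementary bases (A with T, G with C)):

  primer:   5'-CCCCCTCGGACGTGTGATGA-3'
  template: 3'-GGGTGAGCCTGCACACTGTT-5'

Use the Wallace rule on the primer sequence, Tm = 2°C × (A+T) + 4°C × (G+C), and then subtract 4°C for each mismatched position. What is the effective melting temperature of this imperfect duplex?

54°C

Primer base counts: A=3, T=4, G=6, C=7 → A+T=7, G+C=13
Perfect-match Tm = 2(7) + 4(13) = 14 + 52 = 66°C
Mismatches (positions where the bases are not complementary): 3 (at positions 4, 18, 19)
Effective Tm = 66 − 3×4 = 66 − 12 = 54°C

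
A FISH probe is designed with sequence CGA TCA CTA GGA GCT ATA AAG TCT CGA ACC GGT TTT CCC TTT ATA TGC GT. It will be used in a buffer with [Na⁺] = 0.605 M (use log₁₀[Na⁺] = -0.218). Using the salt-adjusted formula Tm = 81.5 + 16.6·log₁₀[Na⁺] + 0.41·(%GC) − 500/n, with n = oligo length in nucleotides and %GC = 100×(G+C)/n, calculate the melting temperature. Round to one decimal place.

85.9°C

Length n = 50. T=16, A=12, G=10, C=12
G+C = 22, so %GC = 22/50 × 100 = 44%
Salt term: 16.6 × (-0.218) = -3.619
GC term: 0.41 × 44 = 18.04; length term: −500/50 = −10
Tm = 81.5 + (-3.619) + 18.04 − 10 = 85.921 → 85.9°C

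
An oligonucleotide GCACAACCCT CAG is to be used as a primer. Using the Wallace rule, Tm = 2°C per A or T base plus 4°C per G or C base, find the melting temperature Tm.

Scanning the sequence gives C=6, A=4, G=2, T=1.
So N_AT = 5 and N_GC = 8.
Tm = 2×5 + 4×8 = 42°C

42°C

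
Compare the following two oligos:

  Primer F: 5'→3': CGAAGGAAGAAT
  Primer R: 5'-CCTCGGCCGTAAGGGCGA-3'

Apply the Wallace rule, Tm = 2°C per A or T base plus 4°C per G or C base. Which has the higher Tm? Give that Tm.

Primer F: A+T=7, G+C=5 → Tm = 2(7)+4(5) = 34°C
Primer R: A+T=5, G+C=13 → Tm = 2(5)+4(13) = 62°C
34°C vs 62°C → primer R is higher.

Primer R, 62°C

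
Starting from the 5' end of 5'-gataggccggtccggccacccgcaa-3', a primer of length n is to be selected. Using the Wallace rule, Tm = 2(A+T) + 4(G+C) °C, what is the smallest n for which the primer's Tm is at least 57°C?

n = 17

First 16 bases: GATAGGCCGGTCCGGC → Tm = 56°C (< 57°C)
First 17 bases: GATAGGCCGGTCCGGCC → Tm = 60°C (≥ 57°C)
Since every base adds ≥2°C, Tm only increases with n, so the threshold is first crossed at n = 17.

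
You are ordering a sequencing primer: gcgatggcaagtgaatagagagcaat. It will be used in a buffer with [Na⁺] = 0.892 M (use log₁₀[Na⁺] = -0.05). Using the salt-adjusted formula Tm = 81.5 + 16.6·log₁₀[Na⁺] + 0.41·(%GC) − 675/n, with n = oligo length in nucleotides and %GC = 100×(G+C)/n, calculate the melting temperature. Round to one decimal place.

73.6°C

Length n = 26. Scanning the sequence gives G=9, T=4, A=10, C=3.
G+C = 12, so %GC = 12/26 × 100 = 46.154%
Salt term: 16.6 × (-0.05) = -0.83
GC term: 0.41 × 46.154 = 18.923; length term: −675/26 = −25.962
Tm = 81.5 + (-0.83) + 18.923 − 25.962 = 73.631 → 73.6°C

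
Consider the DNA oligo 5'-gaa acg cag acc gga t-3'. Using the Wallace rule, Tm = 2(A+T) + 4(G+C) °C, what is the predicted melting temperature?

50°C

Counting bases: C=4, G=5, T=1, A=6
AT pairs contribute 7, GC pairs contribute 9.
Tm = 4·9 + 2·7 = 36 + 14 = 50°C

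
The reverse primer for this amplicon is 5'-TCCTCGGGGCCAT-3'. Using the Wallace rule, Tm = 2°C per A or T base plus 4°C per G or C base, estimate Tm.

44°C

Counting bases: G=4, A=1, T=3, C=5
A+T = 4, G+C = 9
Tm = 4·9 + 2·4 = 36 + 8 = 44°C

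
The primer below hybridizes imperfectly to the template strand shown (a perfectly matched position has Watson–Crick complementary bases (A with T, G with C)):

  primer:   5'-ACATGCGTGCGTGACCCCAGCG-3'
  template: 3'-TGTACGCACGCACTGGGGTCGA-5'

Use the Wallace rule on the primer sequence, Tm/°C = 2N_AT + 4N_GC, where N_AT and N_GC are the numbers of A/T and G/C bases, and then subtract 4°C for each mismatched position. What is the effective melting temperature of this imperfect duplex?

Primer base counts: A=4, T=3, G=7, C=8 → A+T=7, G+C=15
Perfect-match Tm = 2(7) + 4(15) = 14 + 60 = 74°C
Mismatches (positions where the bases are not complementary): 1 (at position 22)
Effective Tm = 74 − 1×4 = 74 − 4 = 70°C

70°C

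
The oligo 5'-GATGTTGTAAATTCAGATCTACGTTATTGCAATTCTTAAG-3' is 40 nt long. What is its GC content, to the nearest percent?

Counting bases: T=16, A=12, G=7, C=5
G+C = 7 + 5 = 12 out of 40 bases
%GC = 12/40 × 100 = 30% ≈ 30%

30%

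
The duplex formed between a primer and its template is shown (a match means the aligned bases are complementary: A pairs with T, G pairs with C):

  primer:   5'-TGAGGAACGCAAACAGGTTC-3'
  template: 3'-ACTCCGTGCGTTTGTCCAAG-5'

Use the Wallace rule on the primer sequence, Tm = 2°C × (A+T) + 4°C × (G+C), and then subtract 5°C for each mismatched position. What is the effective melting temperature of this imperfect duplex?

Primer base counts: A=7, T=3, G=6, C=4 → A+T=10, G+C=10
Perfect-match Tm = 2(10) + 4(10) = 20 + 40 = 60°C
Mismatches (positions where the bases are not complementary): 1 (at position 6)
Effective Tm = 60 − 1×5 = 60 − 5 = 55°C

55°C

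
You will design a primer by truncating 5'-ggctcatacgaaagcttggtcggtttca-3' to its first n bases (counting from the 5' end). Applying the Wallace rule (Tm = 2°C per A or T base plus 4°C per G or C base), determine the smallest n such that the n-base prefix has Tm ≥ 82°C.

First 26 bases: GGCTCATACGAAAGCTTGGTCGGTTT → Tm = 78°C (< 82°C)
First 27 bases: GGCTCATACGAAAGCTTGGTCGGTTTC → Tm = 82°C (≥ 82°C)
Each additional base adds 2°C (A/T) or 4°C (G/C), so Tm is non-decreasing in n; n = 27 is the first length to reach 82°C.

n = 27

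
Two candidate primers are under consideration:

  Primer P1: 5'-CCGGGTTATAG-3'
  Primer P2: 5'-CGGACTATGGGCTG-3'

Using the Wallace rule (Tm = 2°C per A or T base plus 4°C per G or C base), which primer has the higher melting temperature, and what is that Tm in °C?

Primer P1: A+T=5, G+C=6 → Tm = 2(5)+4(6) = 34°C
Primer P2: A+T=5, G+C=9 → Tm = 2(5)+4(9) = 46°C
34°C vs 46°C → primer P2 is higher.

Primer P2, 46°C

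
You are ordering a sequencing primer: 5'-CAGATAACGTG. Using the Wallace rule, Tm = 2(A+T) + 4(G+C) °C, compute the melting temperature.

Base counts: C=2, T=2, G=3, A=4
A+T = 6, G+C = 5
Tm = 2×6 + 4×5 = 32°C

32°C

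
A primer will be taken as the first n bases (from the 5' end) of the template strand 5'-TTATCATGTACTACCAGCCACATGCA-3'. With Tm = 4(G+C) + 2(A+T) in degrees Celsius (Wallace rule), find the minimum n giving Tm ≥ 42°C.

n = 16

First 15 bases: TTATCATGTACTACC → Tm = 40°C (< 42°C)
First 16 bases: TTATCATGTACTACCA → Tm = 42°C (≥ 42°C)
Each additional base adds 2°C (A/T) or 4°C (G/C), so Tm is non-decreasing in n; n = 16 is the first length to reach 42°C.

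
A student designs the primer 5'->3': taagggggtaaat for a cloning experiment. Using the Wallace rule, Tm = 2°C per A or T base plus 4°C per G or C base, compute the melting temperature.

36°C

C=0, G=5, A=5, T=3
A+T = 8, G+C = 5
Tm = 2(8) + 4(5) = 16 + 20 = 36°C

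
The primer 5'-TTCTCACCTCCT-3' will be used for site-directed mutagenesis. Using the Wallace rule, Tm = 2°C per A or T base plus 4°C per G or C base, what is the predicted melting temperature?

36°C

T=5, A=1, C=6, G=0
So N_AT = 6 and N_GC = 6.
Tm = 2(6) + 4(6) = 12 + 24 = 36°C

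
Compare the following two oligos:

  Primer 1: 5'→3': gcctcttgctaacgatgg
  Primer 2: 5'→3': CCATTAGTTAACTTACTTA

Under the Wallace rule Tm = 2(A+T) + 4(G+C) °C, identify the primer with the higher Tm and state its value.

Primer 1: A+T=8, G+C=10 → Tm = 2(8)+4(10) = 56°C
Primer 2: A+T=14, G+C=5 → Tm = 2(14)+4(5) = 48°C
56°C vs 48°C → primer 1 is higher.

Primer 1, 56°C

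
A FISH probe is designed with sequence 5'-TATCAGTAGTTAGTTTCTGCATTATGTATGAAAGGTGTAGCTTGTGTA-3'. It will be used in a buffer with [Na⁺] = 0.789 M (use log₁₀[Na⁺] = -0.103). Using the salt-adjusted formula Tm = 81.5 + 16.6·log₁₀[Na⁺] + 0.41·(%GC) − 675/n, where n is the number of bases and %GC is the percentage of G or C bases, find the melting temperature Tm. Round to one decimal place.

79.4°C

Length n = 48. G=12, A=12, T=20, C=4
G+C = 16, so %GC = 16/48 × 100 = 33.333%
Salt term: 16.6 × (-0.103) = -1.71
GC term: 0.41 × 33.333 = 13.667; length term: −675/48 = −14.062
Tm = 81.5 + (-1.71) + 13.667 − 14.062 = 79.395 → 79.4°C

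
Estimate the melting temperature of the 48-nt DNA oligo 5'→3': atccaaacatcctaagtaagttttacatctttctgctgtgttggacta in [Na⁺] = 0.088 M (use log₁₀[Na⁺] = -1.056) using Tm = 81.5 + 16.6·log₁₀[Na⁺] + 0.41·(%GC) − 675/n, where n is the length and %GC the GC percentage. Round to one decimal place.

Length n = 48. Counting bases: G=7, T=18, A=13, C=10
G+C = 17, so %GC = 17/48 × 100 = 35.417%
Salt term: 16.6 × (-1.056) = -17.53
GC term: 0.41 × 35.417 = 14.521; length term: −675/48 = −14.062
Tm = 81.5 + (-17.53) + 14.521 − 14.062 = 64.429 → 64.4°C

64.4°C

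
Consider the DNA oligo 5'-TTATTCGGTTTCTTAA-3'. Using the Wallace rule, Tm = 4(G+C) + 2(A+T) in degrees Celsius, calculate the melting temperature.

40°C

Counting bases: G=2, C=2, A=3, T=9
A+T = 12, G+C = 4
Tm = 2(12) + 4(4) = 24 + 16 = 40°C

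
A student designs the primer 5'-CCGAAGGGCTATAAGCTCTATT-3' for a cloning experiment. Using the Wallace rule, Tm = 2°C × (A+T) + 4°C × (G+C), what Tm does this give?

G=5, A=6, C=5, T=6
A+T = 12, G+C = 10
Tm = 4·10 + 2·12 = 40 + 24 = 64°C

64°C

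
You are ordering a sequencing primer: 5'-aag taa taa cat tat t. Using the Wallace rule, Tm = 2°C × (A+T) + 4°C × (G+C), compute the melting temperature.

36°C

Counting bases: G=1, C=1, T=6, A=8
So N_AT = 14 and N_GC = 2.
Tm = 2(14) + 4(2) = 28 + 8 = 36°C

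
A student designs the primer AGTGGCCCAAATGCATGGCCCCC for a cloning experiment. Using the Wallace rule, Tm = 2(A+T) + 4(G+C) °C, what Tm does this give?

Scanning the sequence gives A=5, G=6, T=3, C=9.
AT pairs contribute 8, GC pairs contribute 15.
Tm = 4·15 + 2·8 = 60 + 16 = 76°C

76°C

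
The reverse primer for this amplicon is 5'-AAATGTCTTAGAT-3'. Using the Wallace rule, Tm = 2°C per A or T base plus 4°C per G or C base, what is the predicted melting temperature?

32°C

Counting bases: A=5, T=5, C=1, G=2
A+T = 10, G+C = 3
Tm = 2×10 + 4×3 = 32°C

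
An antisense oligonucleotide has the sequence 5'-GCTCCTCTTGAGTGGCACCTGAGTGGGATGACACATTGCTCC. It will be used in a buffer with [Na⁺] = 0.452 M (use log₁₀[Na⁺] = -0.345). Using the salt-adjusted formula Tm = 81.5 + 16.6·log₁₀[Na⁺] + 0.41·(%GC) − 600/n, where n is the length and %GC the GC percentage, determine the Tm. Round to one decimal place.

84.9°C

Length n = 42. Base counts: C=12, G=12, T=11, A=7
G+C = 24, so %GC = 24/42 × 100 = 57.143%
Salt term: 16.6 × (-0.345) = -5.727
GC term: 0.41 × 57.143 = 23.429; length term: −600/42 = −14.286
Tm = 81.5 + (-5.727) + 23.429 − 14.286 = 84.916 → 84.9°C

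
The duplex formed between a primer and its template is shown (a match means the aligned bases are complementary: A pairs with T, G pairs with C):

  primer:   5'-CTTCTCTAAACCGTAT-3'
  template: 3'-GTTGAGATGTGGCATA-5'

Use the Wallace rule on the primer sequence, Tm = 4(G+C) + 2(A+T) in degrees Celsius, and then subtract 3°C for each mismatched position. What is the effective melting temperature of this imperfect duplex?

Primer base counts: A=4, T=6, G=1, C=5 → A+T=10, G+C=6
Perfect-match Tm = 2(10) + 4(6) = 20 + 24 = 44°C
Mismatches (positions where the bases are not complementary): 3 (at positions 2, 3, 9)
Effective Tm = 44 − 3×3 = 44 − 9 = 35°C

35°C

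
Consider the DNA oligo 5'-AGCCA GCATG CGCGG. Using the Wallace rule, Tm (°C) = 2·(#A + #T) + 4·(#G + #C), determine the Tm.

Base counts: A=3, G=6, C=5, T=1
AT pairs contribute 4, GC pairs contribute 11.
Tm = 2(4) + 4(11) = 8 + 44 = 52°C

52°C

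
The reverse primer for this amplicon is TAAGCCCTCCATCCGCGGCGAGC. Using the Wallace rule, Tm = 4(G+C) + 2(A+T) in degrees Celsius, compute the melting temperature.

Counting bases: G=6, C=10, A=4, T=3
A+T = 7, G+C = 16
Tm = 2×7 + 4×16 = 78°C

78°C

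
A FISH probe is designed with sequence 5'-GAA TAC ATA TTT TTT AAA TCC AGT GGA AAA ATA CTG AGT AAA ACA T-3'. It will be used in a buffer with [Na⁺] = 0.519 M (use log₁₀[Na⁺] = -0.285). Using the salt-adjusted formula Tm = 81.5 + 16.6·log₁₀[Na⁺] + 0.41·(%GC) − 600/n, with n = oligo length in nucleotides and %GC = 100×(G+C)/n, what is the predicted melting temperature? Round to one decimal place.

Length n = 46. T=14, A=21, C=5, G=6
G+C = 11, so %GC = 11/46 × 100 = 23.913%
Salt term: 16.6 × (-0.285) = -4.731
GC term: 0.41 × 23.913 = 9.804; length term: −600/46 = −13.043
Tm = 81.5 + (-4.731) + 9.804 − 13.043 = 73.53 → 73.5°C

73.5°C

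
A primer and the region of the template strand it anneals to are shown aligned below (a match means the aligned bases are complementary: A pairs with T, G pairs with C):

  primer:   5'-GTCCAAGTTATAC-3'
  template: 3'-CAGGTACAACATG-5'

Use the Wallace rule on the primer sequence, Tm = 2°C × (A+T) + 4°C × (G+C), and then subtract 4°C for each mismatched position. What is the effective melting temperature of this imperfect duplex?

28°C

Primer base counts: A=4, T=4, G=2, C=3 → A+T=8, G+C=5
Perfect-match Tm = 2(8) + 4(5) = 16 + 20 = 36°C
Mismatches (positions where the bases are not complementary): 2 (at positions 6, 10)
Effective Tm = 36 − 2×4 = 36 − 8 = 28°C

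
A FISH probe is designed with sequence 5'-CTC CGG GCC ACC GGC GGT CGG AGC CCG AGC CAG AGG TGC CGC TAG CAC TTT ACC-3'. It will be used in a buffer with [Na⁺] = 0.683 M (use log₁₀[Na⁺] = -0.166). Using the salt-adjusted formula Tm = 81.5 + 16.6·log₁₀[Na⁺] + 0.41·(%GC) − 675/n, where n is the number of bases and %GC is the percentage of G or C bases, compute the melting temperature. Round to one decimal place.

Length n = 54. A=8, G=18, T=7, C=21
G+C = 39, so %GC = 39/54 × 100 = 72.222%
Salt term: 16.6 × (-0.166) = -2.756
GC term: 0.41 × 72.222 = 29.611; length term: −675/54 = −12.5
Tm = 81.5 + (-2.756) + 29.611 − 12.5 = 95.855 → 95.9°C

95.9°C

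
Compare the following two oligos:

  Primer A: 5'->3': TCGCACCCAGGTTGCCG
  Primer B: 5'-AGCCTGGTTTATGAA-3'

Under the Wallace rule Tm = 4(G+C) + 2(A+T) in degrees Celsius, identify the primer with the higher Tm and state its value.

Primer A: A+T=5, G+C=12 → Tm = 2(5)+4(12) = 58°C
Primer B: A+T=9, G+C=6 → Tm = 2(9)+4(6) = 42°C
58°C vs 42°C → primer A is higher.

Primer A, 58°C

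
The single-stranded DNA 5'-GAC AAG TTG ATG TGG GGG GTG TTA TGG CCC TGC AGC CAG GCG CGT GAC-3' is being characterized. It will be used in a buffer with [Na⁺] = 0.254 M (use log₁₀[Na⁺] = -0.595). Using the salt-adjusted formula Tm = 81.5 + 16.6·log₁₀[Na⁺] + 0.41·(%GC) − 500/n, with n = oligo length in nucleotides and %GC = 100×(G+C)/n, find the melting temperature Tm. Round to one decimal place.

86.8°C

Length n = 48. Scanning the sequence gives A=8, C=10, T=10, G=20.
G+C = 30, so %GC = 30/48 × 100 = 62.5%
Salt term: 16.6 × (-0.595) = -9.877
GC term: 0.41 × 62.5 = 25.625; length term: −500/48 = −10.417
Tm = 81.5 + (-9.877) + 25.625 − 10.417 = 86.831 → 86.8°C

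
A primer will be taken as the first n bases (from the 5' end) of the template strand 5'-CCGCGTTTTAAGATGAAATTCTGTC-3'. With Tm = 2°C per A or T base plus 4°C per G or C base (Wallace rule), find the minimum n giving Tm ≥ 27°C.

First 8 bases: CCGCGTTT → Tm = 26°C (< 27°C)
First 9 bases: CCGCGTTTT → Tm = 28°C (≥ 27°C)
Each additional base adds 2°C (A/T) or 4°C (G/C), so Tm is non-decreasing in n; n = 9 is the first length to reach 27°C.

n = 9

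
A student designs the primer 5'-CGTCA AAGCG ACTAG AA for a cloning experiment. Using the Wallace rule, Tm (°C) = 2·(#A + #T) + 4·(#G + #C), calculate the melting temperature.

50°C

Scanning the sequence gives A=7, C=4, T=2, G=4.
AT pairs contribute 9, GC pairs contribute 8.
Tm = 2×9 + 4×8 = 50°C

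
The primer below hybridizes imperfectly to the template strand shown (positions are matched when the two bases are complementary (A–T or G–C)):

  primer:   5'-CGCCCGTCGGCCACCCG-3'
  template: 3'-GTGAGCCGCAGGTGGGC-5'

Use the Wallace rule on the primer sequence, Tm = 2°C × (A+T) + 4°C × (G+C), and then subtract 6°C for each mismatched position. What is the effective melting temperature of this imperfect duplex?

40°C

Primer base counts: A=1, T=1, G=5, C=10 → A+T=2, G+C=15
Perfect-match Tm = 2(2) + 4(15) = 4 + 60 = 64°C
Mismatches (positions where the bases are not complementary): 4 (at positions 2, 4, 7, 10)
Effective Tm = 64 − 4×6 = 64 − 24 = 40°C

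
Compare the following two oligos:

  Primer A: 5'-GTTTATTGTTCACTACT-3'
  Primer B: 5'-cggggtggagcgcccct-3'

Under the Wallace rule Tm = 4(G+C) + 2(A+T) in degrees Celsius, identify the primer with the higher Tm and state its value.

Primer B, 62°C

Primer A: A+T=12, G+C=5 → Tm = 2(12)+4(5) = 44°C
Primer B: A+T=3, G+C=14 → Tm = 2(3)+4(14) = 62°C
44°C vs 62°C → primer B is higher.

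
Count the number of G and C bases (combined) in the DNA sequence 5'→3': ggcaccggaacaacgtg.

Base counts: G=6, A=5, T=1, C=5
Total G or C: 6 + 5 = 11

11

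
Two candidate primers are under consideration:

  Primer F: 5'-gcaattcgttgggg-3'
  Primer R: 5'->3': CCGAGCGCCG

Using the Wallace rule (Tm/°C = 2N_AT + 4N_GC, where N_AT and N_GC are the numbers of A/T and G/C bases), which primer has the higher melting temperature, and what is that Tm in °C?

Primer F: A+T=6, G+C=8 → Tm = 2(6)+4(8) = 44°C
Primer R: A+T=1, G+C=9 → Tm = 2(1)+4(9) = 38°C
44°C vs 38°C → primer F is higher.

Primer F, 44°C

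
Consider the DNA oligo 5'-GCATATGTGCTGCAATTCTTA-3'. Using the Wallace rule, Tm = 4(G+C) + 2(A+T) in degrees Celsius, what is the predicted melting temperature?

Counting bases: T=8, A=5, C=4, G=4
So N_AT = 13 and N_GC = 8.
Tm = 2×13 + 4×8 = 58°C

58°C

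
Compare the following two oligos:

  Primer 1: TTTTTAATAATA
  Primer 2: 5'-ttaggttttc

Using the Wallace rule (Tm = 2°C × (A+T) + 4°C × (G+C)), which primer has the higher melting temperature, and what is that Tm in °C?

Primer 1: A+T=12, G+C=0 → Tm = 2(12)+4(0) = 24°C
Primer 2: A+T=7, G+C=3 → Tm = 2(7)+4(3) = 26°C
24°C vs 26°C → primer 2 is higher.

Primer 2, 26°C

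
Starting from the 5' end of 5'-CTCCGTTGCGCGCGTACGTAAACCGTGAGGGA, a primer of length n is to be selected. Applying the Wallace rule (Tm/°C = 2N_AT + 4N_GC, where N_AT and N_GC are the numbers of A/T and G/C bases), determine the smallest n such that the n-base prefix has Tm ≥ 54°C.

n = 16

First 15 bases: CTCCGTTGCGCGCGT → Tm = 52°C (< 54°C)
First 16 bases: CTCCGTTGCGCGCGTA → Tm = 54°C (≥ 54°C)
Each additional base adds 2°C (A/T) or 4°C (G/C), so Tm is non-decreasing in n; n = 16 is the first length to reach 54°C.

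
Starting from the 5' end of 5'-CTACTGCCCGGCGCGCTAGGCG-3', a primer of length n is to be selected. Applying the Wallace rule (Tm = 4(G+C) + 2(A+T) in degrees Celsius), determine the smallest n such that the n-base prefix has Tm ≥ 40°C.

n = 12

First 11 bases: CTACTGCCCGG → Tm = 38°C (< 40°C)
First 12 bases: CTACTGCCCGGC → Tm = 42°C (≥ 40°C)
Each additional base adds 2°C (A/T) or 4°C (G/C), so Tm is non-decreasing in n; n = 12 is the first length to reach 40°C.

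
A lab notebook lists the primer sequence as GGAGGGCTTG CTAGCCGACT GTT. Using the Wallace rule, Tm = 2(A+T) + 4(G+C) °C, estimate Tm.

Counting bases: T=6, G=9, C=5, A=3
A+T = 9, G+C = 14
Tm = 4·14 + 2·9 = 56 + 18 = 74°C

74°C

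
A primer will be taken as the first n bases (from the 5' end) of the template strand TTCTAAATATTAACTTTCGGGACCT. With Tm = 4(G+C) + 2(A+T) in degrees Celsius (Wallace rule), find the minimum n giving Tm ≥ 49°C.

First 19 bases: TTCTAAATATTAACTTTCG → Tm = 46°C (< 49°C)
First 20 bases: TTCTAAATATTAACTTTCGG → Tm = 50°C (≥ 49°C)
Each additional base adds 2°C (A/T) or 4°C (G/C), so Tm is non-decreasing in n; n = 20 is the first length to reach 49°C.

n = 20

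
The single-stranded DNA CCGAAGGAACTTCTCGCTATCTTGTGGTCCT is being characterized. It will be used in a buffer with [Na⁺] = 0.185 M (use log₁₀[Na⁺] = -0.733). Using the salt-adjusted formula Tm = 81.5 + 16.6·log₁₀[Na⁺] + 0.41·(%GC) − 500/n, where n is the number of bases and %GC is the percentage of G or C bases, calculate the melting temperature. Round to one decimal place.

74.4°C

Length n = 31. Base counts: G=7, A=5, C=9, T=10
G+C = 16, so %GC = 16/31 × 100 = 51.613%
Salt term: 16.6 × (-0.733) = -12.168
GC term: 0.41 × 51.613 = 21.161; length term: −500/31 = −16.129
Tm = 81.5 + (-12.168) + 21.161 − 16.129 = 74.364 → 74.4°C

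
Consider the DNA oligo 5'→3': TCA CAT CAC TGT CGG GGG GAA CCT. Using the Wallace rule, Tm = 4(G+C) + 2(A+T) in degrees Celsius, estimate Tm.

76°C

Base counts: A=5, T=5, C=7, G=7
AT pairs contribute 10, GC pairs contribute 14.
Tm = 2(10) + 4(14) = 20 + 56 = 76°C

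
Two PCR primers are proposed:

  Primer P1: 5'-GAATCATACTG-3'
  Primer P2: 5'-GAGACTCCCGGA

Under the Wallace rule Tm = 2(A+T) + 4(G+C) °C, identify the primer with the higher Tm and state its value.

Primer P2, 40°C

Primer P1: A+T=7, G+C=4 → Tm = 2(7)+4(4) = 30°C
Primer P2: A+T=4, G+C=8 → Tm = 2(4)+4(8) = 40°C
30°C vs 40°C → primer P2 is higher.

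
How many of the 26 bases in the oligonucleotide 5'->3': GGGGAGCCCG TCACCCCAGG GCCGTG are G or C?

Base counts: A=3, G=11, T=2, C=10
Total G or C: 11 + 10 = 21

21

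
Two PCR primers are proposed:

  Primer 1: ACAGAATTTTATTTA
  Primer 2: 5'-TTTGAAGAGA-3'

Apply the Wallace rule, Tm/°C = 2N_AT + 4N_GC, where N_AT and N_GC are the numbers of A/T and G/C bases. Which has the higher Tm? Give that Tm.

Primer 1: A+T=13, G+C=2 → Tm = 2(13)+4(2) = 34°C
Primer 2: A+T=7, G+C=3 → Tm = 2(7)+4(3) = 26°C
34°C vs 26°C → primer 1 is higher.

Primer 1, 34°C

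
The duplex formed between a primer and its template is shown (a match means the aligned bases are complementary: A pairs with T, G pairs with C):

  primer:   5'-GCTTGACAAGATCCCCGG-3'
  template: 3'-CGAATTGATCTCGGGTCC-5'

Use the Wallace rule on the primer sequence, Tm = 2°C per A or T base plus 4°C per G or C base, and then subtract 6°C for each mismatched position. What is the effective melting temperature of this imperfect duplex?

Primer base counts: A=4, T=3, G=5, C=6 → A+T=7, G+C=11
Perfect-match Tm = 2(7) + 4(11) = 14 + 44 = 58°C
Mismatches (positions where the bases are not complementary): 4 (at positions 5, 8, 12, 16)
Effective Tm = 58 − 4×6 = 58 − 24 = 34°C

34°C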